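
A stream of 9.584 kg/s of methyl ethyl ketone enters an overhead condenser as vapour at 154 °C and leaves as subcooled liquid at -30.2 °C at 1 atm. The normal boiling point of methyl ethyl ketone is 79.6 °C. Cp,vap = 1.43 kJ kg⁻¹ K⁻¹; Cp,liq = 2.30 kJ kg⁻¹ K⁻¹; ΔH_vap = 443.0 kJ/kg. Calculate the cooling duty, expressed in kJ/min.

Q_c = 461000 kJ/min

vapour 154→79.6 °C: -106.39 kJ/kg
condensation at 79.6 °C: -443 kJ/kg
liquid 79.6→-30.2 °C: -252.54 kJ/kg
Δh = -106.39 + -443 + -252.54 = -801.93 kJ/kg
Q = ṁ·Δh = 9.584 kg/s × -801.93 kJ/kg = -7685.7 kJ/s
|Q| = 7685.7 kW = 461140 kJ/min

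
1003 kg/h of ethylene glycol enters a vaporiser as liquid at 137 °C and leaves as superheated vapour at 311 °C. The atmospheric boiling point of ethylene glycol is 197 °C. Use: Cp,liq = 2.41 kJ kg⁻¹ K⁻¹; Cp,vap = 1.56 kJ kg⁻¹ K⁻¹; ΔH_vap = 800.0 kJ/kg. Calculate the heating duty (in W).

Q = 313000 W

liquid 137→197 °C: 144.6 kJ/kg
vaporisation at 197 °C: 800 kJ/kg
vapour 197→311 °C: 177.84 kJ/kg
Δh = 144.6 + 800 + 177.84 = 1122.4 kJ/kg
Q = ṁ·Δh = 1003 kg/h × 1122.4 kJ/kg = 1.1258e+06 kJ/h
|Q| = 312.72 kW = 312720 W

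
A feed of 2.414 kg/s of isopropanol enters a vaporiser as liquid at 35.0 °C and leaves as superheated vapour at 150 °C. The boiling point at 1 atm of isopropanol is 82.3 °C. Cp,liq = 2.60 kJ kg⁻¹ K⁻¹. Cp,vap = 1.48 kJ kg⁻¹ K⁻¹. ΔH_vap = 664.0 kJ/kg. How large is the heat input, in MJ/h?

liquid 35.0→82.3 °C: 122.98 kJ/kg
vaporisation at 82.3 °C: 664 kJ/kg
vapour 82.3→150 °C: 100.2 kJ/kg
Δh = 122.98 + 664 + 100.2 = 887.18 kJ/kg
Q = ṁ·Δh = 2.414 kg/s × 887.18 kJ/kg = 2141.6 kJ/s
|Q| = 2141.6 kW = 7709.9 MJ/h

Q = 7710 MJ/h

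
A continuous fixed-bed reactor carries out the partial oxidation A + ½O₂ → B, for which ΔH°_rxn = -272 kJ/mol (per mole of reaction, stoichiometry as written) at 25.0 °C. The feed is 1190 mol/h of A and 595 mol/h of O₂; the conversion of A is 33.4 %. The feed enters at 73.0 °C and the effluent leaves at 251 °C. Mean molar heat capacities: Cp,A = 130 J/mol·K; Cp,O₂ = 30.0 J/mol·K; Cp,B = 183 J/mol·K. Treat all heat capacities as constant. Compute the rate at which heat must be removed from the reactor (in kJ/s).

Q_out = 20.6 kJ/s

Extent of reaction ξ = 0.334 × 1190 = 397.46 mol/h
Reaction term: ξ·ΔH°_rxn = 397.46 × -272 = -108110 kJ/h
Sensible, feed 73.0→25 °C: -8282.4 kJ/h
Outlet flows (mol/h): A 792.54, O₂ 396.27, B 397.46
Sensible, products 25→251 °C: 42410 kJ/h
Q = ΔH = -73982 kJ/h = -20.551 kW
Heat removed = 20.551 kJ/s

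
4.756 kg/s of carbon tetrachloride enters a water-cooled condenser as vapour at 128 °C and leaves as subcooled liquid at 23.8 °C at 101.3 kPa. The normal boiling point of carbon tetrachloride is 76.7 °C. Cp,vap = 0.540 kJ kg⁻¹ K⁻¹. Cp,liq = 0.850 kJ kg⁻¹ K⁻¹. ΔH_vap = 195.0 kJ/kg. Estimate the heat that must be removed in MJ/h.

vapour 128→76.7 °C: -27.702 kJ/kg
condensation at 76.7 °C: -195 kJ/kg
liquid 76.7→23.8 °C: -44.965 kJ/kg
Δh = -27.702 + -195 + -44.965 = -267.67 kJ/kg
Q = ṁ·Δh = 4.756 kg/s × -267.67 kJ/kg = -1273 kJ/s
|Q| = 1273 kW = 4582.9 MJ/h

Q_c = 4580 MJ/h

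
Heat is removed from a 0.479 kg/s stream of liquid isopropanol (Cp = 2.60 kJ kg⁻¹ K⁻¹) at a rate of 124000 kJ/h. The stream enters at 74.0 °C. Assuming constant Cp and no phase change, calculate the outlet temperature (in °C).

T_out = 46.3 °C

Q = 124000 kJ/h = 34.444 kJ/s
ΔT = Q/(ṁ·Cp) = 34.444/(0.479×2.60) = 27.657 K
T_out = 74.0 − 27.657 = 46.343 °C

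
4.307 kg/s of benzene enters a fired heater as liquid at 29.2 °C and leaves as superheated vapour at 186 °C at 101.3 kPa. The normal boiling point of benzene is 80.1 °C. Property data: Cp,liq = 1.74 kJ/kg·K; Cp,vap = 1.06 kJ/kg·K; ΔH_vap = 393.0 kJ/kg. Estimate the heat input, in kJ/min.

liquid 29.2→80.1 °C: 88.566 kJ/kg
vaporisation at 80.1 °C: 393 kJ/kg
vapour 80.1→186 °C: 112.25 kJ/kg
Δh = 88.566 + 393 + 112.25 = 593.82 kJ/kg
Q = ṁ·Δh = 4.307 kg/s × 593.82 kJ/kg = 2557.6 kJ/s
|Q| = 2557.6 kW = 153450 kJ/min

Q = 153000 kJ/min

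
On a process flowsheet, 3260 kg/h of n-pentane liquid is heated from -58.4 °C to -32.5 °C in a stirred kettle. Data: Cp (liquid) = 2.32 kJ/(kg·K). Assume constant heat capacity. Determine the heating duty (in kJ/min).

Q = ṁ·Cp·ΔT = 3260 × 2.32 × (-32.5 − -58.4) = 195890 kJ/h
Converting: 195890 / 3600 s = 54.413 kW
Heating duty = 3264.8 kJ/min

Q = 3260 kJ/min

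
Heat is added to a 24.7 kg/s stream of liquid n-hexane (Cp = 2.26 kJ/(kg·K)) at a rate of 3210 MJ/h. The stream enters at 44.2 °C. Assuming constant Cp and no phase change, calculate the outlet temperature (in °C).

T_out = 60.2 °C

Q = 3210 MJ/h = 891.67 kJ/s
ΔT = Q/(ṁ·Cp) = 891.67/(24.7×2.26) = 15.973 K
T_out = 44.2 + 15.973 = 60.173 °C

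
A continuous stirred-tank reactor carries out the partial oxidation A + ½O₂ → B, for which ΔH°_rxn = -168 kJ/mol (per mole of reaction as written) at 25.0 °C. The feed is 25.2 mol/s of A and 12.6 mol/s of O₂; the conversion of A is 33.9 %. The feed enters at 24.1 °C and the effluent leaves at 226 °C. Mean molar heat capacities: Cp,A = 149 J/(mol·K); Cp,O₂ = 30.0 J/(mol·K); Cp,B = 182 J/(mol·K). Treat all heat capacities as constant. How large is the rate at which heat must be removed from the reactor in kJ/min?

Extent of reaction ξ = 0.339 × 25.2 = 8.5428 mol/s
Reaction term: ξ·ΔH°_rxn = 8.5428 × -168 = -1435.2 kJ/s
Sensible, feed 24.1→25 °C: 3.7195 kJ/s
Outlet flows (mol/s): A 16.657, O₂ 8.3286, B 8.5428
Sensible, products 25→226 °C: 861.6 kJ/s
Q = ΔH = -569.87 kJ/s = -569.87 kW
Heat removed = 34192 kJ/min

Q_out = 34200 kJ/min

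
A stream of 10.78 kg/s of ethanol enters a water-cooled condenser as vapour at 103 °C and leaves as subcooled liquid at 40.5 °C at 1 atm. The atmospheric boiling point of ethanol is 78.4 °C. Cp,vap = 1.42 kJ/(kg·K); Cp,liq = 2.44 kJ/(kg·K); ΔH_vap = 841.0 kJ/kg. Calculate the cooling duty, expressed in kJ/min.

vapour 103→78.4 °C: -34.932 kJ/kg
condensation at 78.4 °C: -841 kJ/kg
liquid 78.4→40.5 °C: -92.476 kJ/kg
Δh = -34.932 + -841 + -92.476 = -968.41 kJ/kg
Q = ṁ·Δh = 10.78 kg/s × -968.41 kJ/kg = -10439 kJ/s
|Q| = 10439 kW = 626370 kJ/min

Q_c = 626000 kJ/min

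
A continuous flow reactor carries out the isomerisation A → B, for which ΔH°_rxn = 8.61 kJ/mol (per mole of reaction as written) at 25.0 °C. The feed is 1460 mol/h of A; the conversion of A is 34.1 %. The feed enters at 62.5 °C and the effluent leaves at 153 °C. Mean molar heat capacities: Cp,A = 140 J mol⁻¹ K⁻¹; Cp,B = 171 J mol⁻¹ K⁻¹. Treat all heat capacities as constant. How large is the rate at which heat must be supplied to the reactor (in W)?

Extent of reaction ξ = 0.341 × 1460 = 497.86 mol/h
Reaction term: ξ·ΔH°_rxn = 497.86 × 8.61 = 4286.6 kJ/h
Sensible, feed 62.5→25 °C: -7665 kJ/h
Outlet flows (mol/h): A 962.14, B 497.86
Sensible, products 25→153 °C: 28139 kJ/h
Q = ΔH = 24760 kJ/h = 6.8779 kW
Heat supplied = 6877.9 W

Q_in = 6880 W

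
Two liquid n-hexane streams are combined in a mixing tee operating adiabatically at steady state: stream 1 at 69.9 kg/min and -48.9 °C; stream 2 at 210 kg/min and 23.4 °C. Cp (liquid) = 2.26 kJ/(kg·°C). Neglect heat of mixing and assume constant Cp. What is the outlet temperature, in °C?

T_out = 5.34 °C

Adiabatic, steady state ⇒ Σ ṁᵢCp,ᵢ(T_out − Tᵢ) = 0
T_out = Σ ṁᵢCp,ᵢTᵢ / Σ ṁᵢCp,ᵢ
      = 3380.7 / 632.57 = 5.3444 °C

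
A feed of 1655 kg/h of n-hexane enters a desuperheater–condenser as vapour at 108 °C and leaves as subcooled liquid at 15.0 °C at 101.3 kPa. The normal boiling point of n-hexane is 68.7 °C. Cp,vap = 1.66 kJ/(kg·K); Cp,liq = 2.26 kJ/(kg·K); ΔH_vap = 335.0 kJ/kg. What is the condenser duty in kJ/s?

vapour 108→68.7 °C: -65.238 kJ/kg
condensation at 68.7 °C: -335 kJ/kg
liquid 68.7→15.0 °C: -121.36 kJ/kg
Δh = -65.238 + -335 + -121.36 = -521.6 kJ/kg
Q = ṁ·Δh = 1655 kg/h × -521.6 kJ/kg = -863250 kJ/h
|Q| = 239.79 kW

Q_c = 240 kJ/s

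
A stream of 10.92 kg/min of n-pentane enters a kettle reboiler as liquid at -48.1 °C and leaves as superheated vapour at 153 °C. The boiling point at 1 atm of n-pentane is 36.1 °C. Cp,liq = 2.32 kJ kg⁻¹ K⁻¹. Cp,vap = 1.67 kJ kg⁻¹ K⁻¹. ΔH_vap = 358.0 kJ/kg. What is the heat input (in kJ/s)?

liquid -48.1→36.1 °C: 195.34 kJ/kg
vaporisation at 36.1 °C: 358 kJ/kg
vapour 36.1→153 °C: 195.22 kJ/kg
Δh = 195.34 + 358 + 195.22 = 748.57 kJ/kg
Q = ṁ·Δh = 10.92 kg/min × 748.57 kJ/kg = 8174.4 kJ/min
|Q| = 136.24 kW

Q = 136 kJ/s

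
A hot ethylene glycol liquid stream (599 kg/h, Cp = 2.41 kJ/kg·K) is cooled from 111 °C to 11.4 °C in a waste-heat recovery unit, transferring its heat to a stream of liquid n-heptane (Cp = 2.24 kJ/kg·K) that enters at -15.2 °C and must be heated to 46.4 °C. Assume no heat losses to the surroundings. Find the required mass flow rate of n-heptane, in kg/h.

ṁ_c = 1040 kg/h

Heat released by hot stream: Q = 599 × 2.41 × (111 − 11.4) = 143780 kJ/h
Energy balance on cold side (adiabatic exchanger): Q = ṁ_c·Cp_c·(T_c,out − T_c,in)
ṁ_c = 143780 / [2.24 × (46.4 − -15.2)] = 1042 kg/h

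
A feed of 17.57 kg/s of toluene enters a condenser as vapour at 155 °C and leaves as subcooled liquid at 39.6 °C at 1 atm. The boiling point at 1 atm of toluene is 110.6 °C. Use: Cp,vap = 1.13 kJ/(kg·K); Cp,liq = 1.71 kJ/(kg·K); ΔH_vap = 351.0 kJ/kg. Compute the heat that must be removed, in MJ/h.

vapour 155→110.6 °C: -50.172 kJ/kg
condensation at 110.6 °C: -351 kJ/kg
liquid 110.6→39.6 °C: -121.41 kJ/kg
Δh = -50.172 + -351 + -121.41 = -522.58 kJ/kg
Q = ṁ·Δh = 17.57 kg/s × -522.58 kJ/kg = -9181.8 kJ/s
|Q| = 9181.8 kW = 33054 MJ/h

Q_c = 33100 MJ/h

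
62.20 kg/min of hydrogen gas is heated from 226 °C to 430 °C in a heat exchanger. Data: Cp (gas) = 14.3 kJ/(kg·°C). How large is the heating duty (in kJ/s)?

Q = ṁ·Cp·ΔT = 62.20 × 14.3 × (430 − 226) = 181450 kJ/min
Converting: 181450 / 60 s = 3024.2 kW

Q = 3020 kJ/s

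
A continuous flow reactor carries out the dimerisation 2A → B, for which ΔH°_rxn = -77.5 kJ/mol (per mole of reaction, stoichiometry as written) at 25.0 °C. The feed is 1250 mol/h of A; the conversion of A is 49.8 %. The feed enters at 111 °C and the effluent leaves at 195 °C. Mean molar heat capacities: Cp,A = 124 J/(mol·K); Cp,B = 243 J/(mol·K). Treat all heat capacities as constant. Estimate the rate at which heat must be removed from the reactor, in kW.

Extent of reaction ξ = 0.498 × 1250 / 2 = 311.25 mol/h
Reaction term: ξ·ΔH°_rxn = 311.25 × -77.5 = -24122 kJ/h
Sensible, feed 111→25 °C: -13330 kJ/h
Outlet flows (mol/h): A 627.5, B 311.25
Sensible, products 25→195 °C: 26085 kJ/h
Q = ΔH = -11366 kJ/h = -3.1573 kW
Heat removed = 3.1573 kW

Q_out = 3.16 kW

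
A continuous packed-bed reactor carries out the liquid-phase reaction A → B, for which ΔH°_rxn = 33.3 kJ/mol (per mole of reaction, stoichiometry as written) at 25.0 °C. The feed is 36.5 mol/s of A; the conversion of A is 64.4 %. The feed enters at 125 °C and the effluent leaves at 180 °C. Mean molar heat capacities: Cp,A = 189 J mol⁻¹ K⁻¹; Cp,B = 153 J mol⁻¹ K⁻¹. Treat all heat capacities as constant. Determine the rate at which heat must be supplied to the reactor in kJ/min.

Q_in = 61900 kJ/min

Extent of reaction ξ = 0.644 × 36.5 = 23.506 mol/s
Reaction term: ξ·ΔH°_rxn = 23.506 × 33.3 = 782.75 kJ/s
Sensible, feed 125→25 °C: -689.85 kJ/s
Outlet flows (mol/s): A 12.994, B 23.506
Sensible, products 25→180 °C: 938.1 kJ/s
Q = ΔH = 1031 kJ/s = 1031 kW
Heat supplied = 61860 kJ/min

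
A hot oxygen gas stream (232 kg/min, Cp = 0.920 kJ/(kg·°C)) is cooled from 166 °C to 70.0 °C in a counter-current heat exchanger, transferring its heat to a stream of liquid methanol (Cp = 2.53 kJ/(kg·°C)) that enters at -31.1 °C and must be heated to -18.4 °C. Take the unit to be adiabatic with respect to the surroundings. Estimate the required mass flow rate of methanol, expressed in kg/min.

ṁ_c = 638 kg/min

Heat released by hot stream: Q = 232 × 0.920 × (166 − 70.0) = 20490 kJ/min
Energy balance on cold side (adiabatic exchanger): Q = ṁ_c·Cp_c·(T_c,out − T_c,in)
ṁ_c = 20490 / [2.53 × (-18.4 − -31.1)] = 637.71 kg/min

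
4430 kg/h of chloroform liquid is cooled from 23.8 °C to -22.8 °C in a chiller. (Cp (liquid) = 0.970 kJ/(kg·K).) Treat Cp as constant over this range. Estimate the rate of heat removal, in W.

Q = ṁ·Cp·ΔT = 4430 × 0.970 × (-22.8 − 23.8) = -200240 kJ/h
Converting: 200240 / 3600 s = 55.624 kW
Cooling duty = 55624 W

Q_c = 55600 W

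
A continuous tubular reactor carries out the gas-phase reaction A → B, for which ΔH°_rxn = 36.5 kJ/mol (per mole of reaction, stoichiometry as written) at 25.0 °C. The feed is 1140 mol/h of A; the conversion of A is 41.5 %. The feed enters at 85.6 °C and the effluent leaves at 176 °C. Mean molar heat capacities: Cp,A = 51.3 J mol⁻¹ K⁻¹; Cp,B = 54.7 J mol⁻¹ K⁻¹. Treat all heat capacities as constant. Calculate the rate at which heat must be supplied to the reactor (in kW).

Q_in = 6.33 kW

Extent of reaction ξ = 0.415 × 1140 = 473.1 mol/h
Reaction term: ξ·ΔH°_rxn = 473.1 × 36.5 = 17268 kJ/h
Sensible, feed 85.6→25 °C: -3544 kJ/h
Outlet flows (mol/h): A 666.9, B 473.1
Sensible, products 25→176 °C: 9073.7 kJ/h
Q = ΔH = 22798 kJ/h = 6.3327 kW
Heat supplied = 6.3327 kW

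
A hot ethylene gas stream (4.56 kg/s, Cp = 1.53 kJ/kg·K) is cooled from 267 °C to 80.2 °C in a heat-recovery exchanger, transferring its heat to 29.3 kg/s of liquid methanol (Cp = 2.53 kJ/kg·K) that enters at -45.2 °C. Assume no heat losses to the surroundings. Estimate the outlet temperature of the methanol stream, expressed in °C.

Heat released by hot stream: Q = 4.56 × 1.53 × (267 − 80.2) = 1303.3 kJ/s
Energy balance on cold side (adiabatic exchanger): Q = ṁ_c·Cp_c·(T_c,out − T_c,in)
T_c,out = -45.2 + 1303.3/(29.3 × 2.53) = -27.619 °C

T_c,out = -27.6 °C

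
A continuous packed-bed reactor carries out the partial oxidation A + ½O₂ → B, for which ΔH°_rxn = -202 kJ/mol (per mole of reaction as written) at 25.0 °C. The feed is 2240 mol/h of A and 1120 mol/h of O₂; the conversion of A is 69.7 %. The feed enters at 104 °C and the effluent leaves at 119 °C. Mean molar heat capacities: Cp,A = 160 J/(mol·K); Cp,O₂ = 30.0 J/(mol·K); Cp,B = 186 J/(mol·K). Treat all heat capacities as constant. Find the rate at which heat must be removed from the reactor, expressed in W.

Q_out = 85500 W

Extent of reaction ξ = 0.697 × 2240 = 1561.3 mol/h
Reaction term: ξ·ΔH°_rxn = 1561.3 × -202 = -315380 kJ/h
Sensible, feed 104→25 °C: -30968 kJ/h
Outlet flows (mol/h): A 678.72, O₂ 339.36, B 1561.3
Sensible, products 25→119 °C: 38462 kJ/h
Q = ΔH = -307880 kJ/h = -85.523 kW
Heat removed = 85523 W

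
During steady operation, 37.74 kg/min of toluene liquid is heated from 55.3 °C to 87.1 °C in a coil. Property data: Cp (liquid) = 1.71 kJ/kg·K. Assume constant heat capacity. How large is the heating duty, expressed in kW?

Q = ṁ·Cp·ΔT = 37.74 × 1.71 × (87.1 − 55.3) = 2052.2 kJ/min
Converting: 2052.2 / 60 s = 34.204 kW

Q = 34.2 kW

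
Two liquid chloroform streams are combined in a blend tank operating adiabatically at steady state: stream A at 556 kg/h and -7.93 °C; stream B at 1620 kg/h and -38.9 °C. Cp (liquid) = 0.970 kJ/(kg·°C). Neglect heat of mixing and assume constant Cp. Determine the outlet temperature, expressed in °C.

T_out = -31.0 °C

Adiabatic, steady state ⇒ Σ ṁᵢCp,ᵢ(T_out − Tᵢ) = 0
T_out = Σ ṁᵢCp,ᵢTᵢ / Σ ṁᵢCp,ᵢ
      = -65404 / 2110.7 = -30.987 °C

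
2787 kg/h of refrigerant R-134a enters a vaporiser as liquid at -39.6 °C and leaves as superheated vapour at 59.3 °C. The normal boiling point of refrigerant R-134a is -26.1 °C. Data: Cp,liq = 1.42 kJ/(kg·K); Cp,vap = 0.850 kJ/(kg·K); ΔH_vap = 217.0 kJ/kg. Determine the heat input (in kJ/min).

liquid -39.6→-26.1 °C: 19.17 kJ/kg
vaporisation at -26.1 °C: 217 kJ/kg
vapour -26.1→59.3 °C: 72.59 kJ/kg
Δh = 19.17 + 217 + 72.59 = 308.76 kJ/kg
Q = ṁ·Δh = 2787 kg/h × 308.76 kJ/kg = 860510 kJ/h
|Q| = 239.03 kW = 14342 kJ/min

Q = 14300 kJ/min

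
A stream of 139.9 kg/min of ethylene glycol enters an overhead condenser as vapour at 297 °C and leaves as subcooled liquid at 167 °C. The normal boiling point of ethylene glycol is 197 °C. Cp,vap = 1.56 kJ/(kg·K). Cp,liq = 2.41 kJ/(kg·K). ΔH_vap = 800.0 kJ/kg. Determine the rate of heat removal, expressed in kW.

vapour 297→197 °C: -156 kJ/kg
condensation at 197 °C: -800 kJ/kg
liquid 197→167 °C: -72.3 kJ/kg
Δh = -156 + -800 + -72.3 = -1028.3 kJ/kg
Q = ṁ·Δh = 139.9 kg/min × -1028.3 kJ/kg = -143860 kJ/min
|Q| = 2397.7 kW

Q_c = 2400 kW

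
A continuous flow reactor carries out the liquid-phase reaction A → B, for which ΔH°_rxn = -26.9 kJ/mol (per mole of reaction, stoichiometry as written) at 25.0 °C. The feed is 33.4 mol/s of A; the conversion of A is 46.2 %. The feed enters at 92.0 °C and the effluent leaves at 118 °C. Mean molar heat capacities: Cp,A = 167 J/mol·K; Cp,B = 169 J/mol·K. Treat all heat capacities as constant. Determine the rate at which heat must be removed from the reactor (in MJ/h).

Q_out = 962 MJ/h

Extent of reaction ξ = 0.462 × 33.4 = 15.431 mol/s
Reaction term: ξ·ΔH°_rxn = 15.431 × -26.9 = -415.09 kJ/s
Sensible, feed 92.0→25 °C: -373.71 kJ/s
Outlet flows (mol/s): A 17.969, B 15.431
Sensible, products 25→118 °C: 521.61 kJ/s
Q = ΔH = -267.2 kJ/s = -267.2 kW
Heat removed = 961.9 MJ/h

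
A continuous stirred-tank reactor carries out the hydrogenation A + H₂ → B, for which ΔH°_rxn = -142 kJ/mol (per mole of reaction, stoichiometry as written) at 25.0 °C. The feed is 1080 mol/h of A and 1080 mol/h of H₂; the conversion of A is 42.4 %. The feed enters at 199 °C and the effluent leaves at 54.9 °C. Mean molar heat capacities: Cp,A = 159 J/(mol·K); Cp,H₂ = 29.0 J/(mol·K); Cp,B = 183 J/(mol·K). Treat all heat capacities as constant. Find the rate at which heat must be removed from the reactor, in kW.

Q_out = 26.2 kW

Extent of reaction ξ = 0.424 × 1080 = 457.92 mol/h
Reaction term: ξ·ΔH°_rxn = 457.92 × -142 = -65025 kJ/h
Sensible, feed 199→25 °C: -35329 kJ/h
Outlet flows (mol/h): A 622.08, H₂ 622.08, B 457.92
Sensible, products 25→54.9 °C: 6002.4 kJ/h
Q = ΔH = -94351 kJ/h = -26.209 kW
Heat removed = 26.209 kW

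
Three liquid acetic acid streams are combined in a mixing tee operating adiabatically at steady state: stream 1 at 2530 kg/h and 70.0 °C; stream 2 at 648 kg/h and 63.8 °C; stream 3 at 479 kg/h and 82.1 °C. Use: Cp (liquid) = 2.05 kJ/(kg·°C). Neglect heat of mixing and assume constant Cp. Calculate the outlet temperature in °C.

T_out = 70.5 °C

Energy balance with Q = 0: Σ ṁᵢCp,ᵢ(T_out − Tᵢ) = 0
T_out = Σ ṁᵢCp,ᵢTᵢ / Σ ṁᵢCp,ᵢ
      = 528430 / 7496.8 = 70.486 °C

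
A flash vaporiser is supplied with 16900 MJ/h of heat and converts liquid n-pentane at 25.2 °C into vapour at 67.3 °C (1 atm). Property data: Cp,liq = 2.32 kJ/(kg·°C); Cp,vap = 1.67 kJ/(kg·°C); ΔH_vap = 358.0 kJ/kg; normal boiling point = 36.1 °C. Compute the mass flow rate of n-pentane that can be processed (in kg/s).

Δh = 2.32×(36.1−25.2) + 358.0 + 1.67×(67.3−36.1) = 435.39 kJ/kg
Q = 16900 MJ/h = 4694.4 kJ/s = 4694.4 kJ/s
ṁ = Q/Δh = 4694.4 / 435.39 = 10.782 kg/s

ṁ = 10.8 kg/s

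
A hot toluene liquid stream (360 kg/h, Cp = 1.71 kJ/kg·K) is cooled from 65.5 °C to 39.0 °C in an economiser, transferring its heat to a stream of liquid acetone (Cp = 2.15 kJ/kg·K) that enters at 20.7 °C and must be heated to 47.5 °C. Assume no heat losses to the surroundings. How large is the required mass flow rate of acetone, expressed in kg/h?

ṁ_c = 283 kg/h

Heat released by hot stream: Q = 360 × 1.71 × (65.5 − 39.0) = 16313 kJ/h
Energy balance on cold side (adiabatic exchanger): Q = ṁ_c·Cp_c·(T_c,out − T_c,in)
ṁ_c = 16313 / [2.15 × (47.5 − 20.7)] = 283.12 kg/h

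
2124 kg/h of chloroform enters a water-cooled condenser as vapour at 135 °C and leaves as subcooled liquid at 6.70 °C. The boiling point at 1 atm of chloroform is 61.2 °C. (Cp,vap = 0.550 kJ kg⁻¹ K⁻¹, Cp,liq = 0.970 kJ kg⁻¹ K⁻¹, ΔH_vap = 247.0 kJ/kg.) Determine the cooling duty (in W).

Q_c = 201000 W

vapour 135→61.2 °C: -40.59 kJ/kg
condensation at 61.2 °C: -247 kJ/kg
liquid 61.2→6.70 °C: -52.865 kJ/kg
Δh = -40.59 + -247 + -52.865 = -340.45 kJ/kg
Q = ṁ·Δh = 2124 kg/h × -340.45 kJ/kg = -723130 kJ/h
|Q| = 200.87 kW = 200870 W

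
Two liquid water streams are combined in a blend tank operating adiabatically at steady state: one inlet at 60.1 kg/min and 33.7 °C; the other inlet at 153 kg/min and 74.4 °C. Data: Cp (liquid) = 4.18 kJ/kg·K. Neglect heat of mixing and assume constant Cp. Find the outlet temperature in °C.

T_out = 62.9 °C

No heat crosses the boundary, so H_out = H_in.
T_out = Σ ṁᵢCp,ᵢTᵢ / Σ ṁᵢCp,ᵢ
      = 56048 / 890.76 = 62.921 °C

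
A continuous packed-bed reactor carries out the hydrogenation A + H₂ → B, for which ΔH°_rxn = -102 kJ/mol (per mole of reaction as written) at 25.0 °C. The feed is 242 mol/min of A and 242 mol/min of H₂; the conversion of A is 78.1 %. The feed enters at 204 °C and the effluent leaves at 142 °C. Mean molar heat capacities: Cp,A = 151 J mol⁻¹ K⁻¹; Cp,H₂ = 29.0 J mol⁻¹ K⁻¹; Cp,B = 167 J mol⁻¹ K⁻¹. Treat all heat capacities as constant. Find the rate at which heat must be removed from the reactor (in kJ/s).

Extent of reaction ξ = 0.781 × 242 = 189 mol/min
Reaction term: ξ·ΔH°_rxn = 189 × -102 = -19278 kJ/min
Sensible, feed 204→25 °C: -7797.2 kJ/min
Outlet flows (mol/min): A 52.998, H₂ 52.998, B 189
Sensible, products 25→142 °C: 4809 kJ/min
Q = ΔH = -22266 kJ/min = -371.11 kW
Heat removed = 371.11 kJ/s

Q_out = 371 kJ/s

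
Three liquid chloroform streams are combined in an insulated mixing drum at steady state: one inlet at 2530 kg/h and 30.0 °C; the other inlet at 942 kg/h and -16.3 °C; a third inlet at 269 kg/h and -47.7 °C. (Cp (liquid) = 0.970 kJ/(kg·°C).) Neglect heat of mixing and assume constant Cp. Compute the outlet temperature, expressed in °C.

T_out = 12.8 °C

No heat crosses the boundary, so H_out = H_in.
T_out = Σ ṁᵢCp,ᵢTᵢ / Σ ṁᵢCp,ᵢ
      = 46283 / 3628.8 = 12.754 °C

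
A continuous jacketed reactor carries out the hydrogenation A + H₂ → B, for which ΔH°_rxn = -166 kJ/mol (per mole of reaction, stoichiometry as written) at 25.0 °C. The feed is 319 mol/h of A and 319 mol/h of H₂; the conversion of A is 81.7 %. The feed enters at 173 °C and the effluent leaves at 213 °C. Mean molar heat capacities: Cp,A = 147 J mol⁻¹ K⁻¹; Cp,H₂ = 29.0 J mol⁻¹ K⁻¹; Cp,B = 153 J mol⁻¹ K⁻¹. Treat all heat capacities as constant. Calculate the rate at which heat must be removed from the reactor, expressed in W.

Q_out = 11700 W

Extent of reaction ξ = 0.817 × 319 = 260.62 mol/h
Reaction term: ξ·ΔH°_rxn = 260.62 × -166 = -43263 kJ/h
Sensible, feed 173→25 °C: -8309.3 kJ/h
Outlet flows (mol/h): A 58.377, H₂ 58.377, B 260.62
Sensible, products 25→213 °C: 9428.1 kJ/h
Q = ΔH = -42145 kJ/h = -11.707 kW
Heat removed = 11707 W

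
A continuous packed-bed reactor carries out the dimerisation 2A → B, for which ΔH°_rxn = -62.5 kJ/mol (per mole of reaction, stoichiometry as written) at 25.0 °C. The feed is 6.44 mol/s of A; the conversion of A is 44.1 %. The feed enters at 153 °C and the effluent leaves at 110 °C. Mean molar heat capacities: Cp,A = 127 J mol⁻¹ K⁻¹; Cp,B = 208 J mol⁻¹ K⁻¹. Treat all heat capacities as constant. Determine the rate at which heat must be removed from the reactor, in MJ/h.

Q_out = 466 MJ/h

Extent of reaction ξ = 0.441 × 6.44 / 2 = 1.42 mol/s
Reaction term: ξ·ΔH°_rxn = 1.42 × -62.5 = -88.751 kJ/s
Sensible, feed 153→25 °C: -104.69 kJ/s
Outlet flows (mol/s): A 3.6, B 1.42
Sensible, products 25→110 °C: 63.968 kJ/s
Q = ΔH = -129.47 kJ/s = -129.47 kW
Heat removed = 466.1 MJ/h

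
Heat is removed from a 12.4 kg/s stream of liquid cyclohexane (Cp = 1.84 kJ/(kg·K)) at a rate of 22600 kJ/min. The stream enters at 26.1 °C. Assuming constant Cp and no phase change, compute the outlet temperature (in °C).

T_out = 9.59 °C

Q = 22600 kJ/min = 376.67 kJ/s
ΔT = Q/(ṁ·Cp) = 376.67/(12.4×1.84) = 16.509 K
T_out = 26.1 − 16.509 = 9.5911 °C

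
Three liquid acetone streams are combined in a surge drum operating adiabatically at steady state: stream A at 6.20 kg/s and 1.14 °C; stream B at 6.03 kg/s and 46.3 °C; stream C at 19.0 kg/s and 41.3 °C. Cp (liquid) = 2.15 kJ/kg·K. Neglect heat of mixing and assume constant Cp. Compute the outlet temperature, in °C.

Energy balance with Q = 0: Σ ṁᵢCp,ᵢ(T_out − Tᵢ) = 0
Σ ṁᵢCp,ᵢTᵢ = 6.20×2.15×1.14 + 6.03×2.15×46.3 + 19.0×2.15×41.3 = 2302.6
Σ ṁᵢCp,ᵢ = 6.20×2.15 + 6.03×2.15 + 19.0×2.15 = 67.144
T_out = 2302.6 / 67.144 = 34.293 °C

T_out = 34.3 °C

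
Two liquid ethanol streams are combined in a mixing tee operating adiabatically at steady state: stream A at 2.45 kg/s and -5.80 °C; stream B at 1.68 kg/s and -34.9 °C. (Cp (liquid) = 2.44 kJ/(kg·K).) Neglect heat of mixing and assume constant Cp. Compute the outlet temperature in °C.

Energy balance with Q = 0: Σ ṁᵢCp,ᵢ(T_out − Tᵢ) = 0
T_out = Σ ṁᵢCp,ᵢTᵢ / Σ ṁᵢCp,ᵢ
      = -177.73 / 10.077 = -17.637 °C

T_out = -17.6 °C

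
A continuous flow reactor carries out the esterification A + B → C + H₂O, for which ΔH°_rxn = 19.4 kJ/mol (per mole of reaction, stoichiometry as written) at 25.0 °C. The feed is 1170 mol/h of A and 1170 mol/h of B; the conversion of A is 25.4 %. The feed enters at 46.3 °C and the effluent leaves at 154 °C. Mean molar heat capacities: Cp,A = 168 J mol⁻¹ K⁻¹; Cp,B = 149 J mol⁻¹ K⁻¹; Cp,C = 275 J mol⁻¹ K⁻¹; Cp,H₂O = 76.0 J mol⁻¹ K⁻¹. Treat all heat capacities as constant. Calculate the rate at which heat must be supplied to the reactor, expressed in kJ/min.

Extent of reaction ξ = 0.254 × 1170 = 297.18 mol/h
Reaction term: ξ·ΔH°_rxn = 297.18 × 19.4 = 5765.3 kJ/h
Sensible, feed 46.3→25 °C: -7900 kJ/h
Outlet flows (mol/h): A 872.82, B 872.82, C 297.18, H₂O 297.18
Sensible, products 25→154 °C: 49148 kJ/h
Q = ΔH = 47014 kJ/h = 13.059 kW
Heat supplied = 783.56 kJ/min

Q_in = 784 kJ/min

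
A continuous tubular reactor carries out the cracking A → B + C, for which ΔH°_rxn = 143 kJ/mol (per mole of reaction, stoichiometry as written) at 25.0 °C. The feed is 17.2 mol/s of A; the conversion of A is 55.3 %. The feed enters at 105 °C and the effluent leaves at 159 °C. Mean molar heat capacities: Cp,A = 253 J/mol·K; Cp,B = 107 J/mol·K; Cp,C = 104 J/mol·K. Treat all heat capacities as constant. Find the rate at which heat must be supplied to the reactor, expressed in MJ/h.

Extent of reaction ξ = 0.553 × 17.2 = 9.5116 mol/s
Reaction term: ξ·ΔH°_rxn = 9.5116 × 143 = 1360.2 kJ/s
Sensible, feed 105→25 °C: -348.13 kJ/s
Outlet flows (mol/s): A 7.6884, B 9.5116, C 9.5116
Sensible, products 25→159 °C: 529.58 kJ/s
Q = ΔH = 1541.6 kJ/s = 1541.6 kW
Heat supplied = 5549.8 MJ/h

Q_in = 5550 MJ/h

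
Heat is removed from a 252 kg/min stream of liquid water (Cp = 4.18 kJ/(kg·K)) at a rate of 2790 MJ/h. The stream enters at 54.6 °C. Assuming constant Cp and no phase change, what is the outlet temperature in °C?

T_out = 10.5 °C

Q = 2790 MJ/h = 46500 kJ/min
ΔT = Q/(ṁ·Cp) = 46500/(252×4.18) = 44.144 K
T_out = 54.6 − 44.144 = 10.456 °C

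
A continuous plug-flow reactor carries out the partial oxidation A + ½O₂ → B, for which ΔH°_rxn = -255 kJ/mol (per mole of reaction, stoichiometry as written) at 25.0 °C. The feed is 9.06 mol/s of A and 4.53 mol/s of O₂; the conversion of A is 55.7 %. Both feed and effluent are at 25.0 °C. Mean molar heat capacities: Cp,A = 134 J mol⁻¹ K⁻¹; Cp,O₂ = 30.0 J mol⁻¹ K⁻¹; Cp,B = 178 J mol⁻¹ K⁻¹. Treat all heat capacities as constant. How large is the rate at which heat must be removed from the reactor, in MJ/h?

Extent of reaction ξ = 0.557 × 9.06 = 5.0464 mol/s
Reaction term: ξ·ΔH°_rxn = 5.0464 × -255 = -1286.8 kJ/s
Q = ΔH = -1286.8 kJ/s = -1286.8 kW
Heat removed = 4632.6 MJ/h

Q_out = 4630 MJ/h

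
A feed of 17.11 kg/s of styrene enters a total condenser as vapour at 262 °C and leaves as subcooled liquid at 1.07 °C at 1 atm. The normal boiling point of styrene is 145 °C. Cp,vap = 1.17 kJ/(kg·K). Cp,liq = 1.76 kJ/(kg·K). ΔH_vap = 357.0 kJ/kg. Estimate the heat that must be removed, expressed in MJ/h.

vapour 262→145 °C: -136.89 kJ/kg
condensation at 145 °C: -357 kJ/kg
liquid 145→1.07 °C: -253.32 kJ/kg
Δh = -136.89 + -357 + -253.32 = -747.21 kJ/kg
Q = ṁ·Δh = 17.11 kg/s × -747.21 kJ/kg = -12785 kJ/s
|Q| = 12785 kW = 46025 MJ/h

Q_c = 46000 MJ/h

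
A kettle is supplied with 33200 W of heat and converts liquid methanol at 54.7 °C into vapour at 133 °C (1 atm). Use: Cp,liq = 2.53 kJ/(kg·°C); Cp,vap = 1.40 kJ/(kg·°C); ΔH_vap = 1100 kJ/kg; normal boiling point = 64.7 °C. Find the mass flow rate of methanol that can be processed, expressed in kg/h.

Δh = 2.53×(64.7−54.7) + 1100 + 1.40×(133−64.7) = 1220.9 kJ/kg
Q = 33200 W = 33.2 kJ/s = 119520 kJ/h
ṁ = Q/Δh = 119520 / 1220.9 = 97.893 kg/h

ṁ = 97.9 kg/h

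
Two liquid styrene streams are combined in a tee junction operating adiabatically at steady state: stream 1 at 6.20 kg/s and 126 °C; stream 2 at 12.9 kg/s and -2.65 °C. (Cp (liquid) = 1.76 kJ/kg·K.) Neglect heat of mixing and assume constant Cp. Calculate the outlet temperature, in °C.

T_out = 39.1 °C

No heat crosses the boundary, so H_out = H_in.
Σ ṁᵢCp,ᵢTᵢ = 6.20×1.76×126 + 12.9×1.76×-2.65 = 1314.7
Σ ṁᵢCp,ᵢ = 6.20×1.76 + 12.9×1.76 = 33.616
T_out = 1314.7 / 33.616 = 39.111 °C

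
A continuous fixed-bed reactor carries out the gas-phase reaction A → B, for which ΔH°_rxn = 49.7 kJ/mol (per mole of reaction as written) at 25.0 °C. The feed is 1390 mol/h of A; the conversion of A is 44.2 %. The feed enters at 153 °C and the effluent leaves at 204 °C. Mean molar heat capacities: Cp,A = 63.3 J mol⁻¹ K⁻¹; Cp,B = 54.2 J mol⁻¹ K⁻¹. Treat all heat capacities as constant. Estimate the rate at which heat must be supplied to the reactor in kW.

Q_in = 9.45 kW

Extent of reaction ξ = 0.442 × 1390 = 614.38 mol/h
Reaction term: ξ·ΔH°_rxn = 614.38 × 49.7 = 30535 kJ/h
Sensible, feed 153→25 °C: -11262 kJ/h
Outlet flows (mol/h): A 775.62, B 614.38
Sensible, products 25→204 °C: 14749 kJ/h
Q = ΔH = 34021 kJ/h = 9.4503 kW
Heat supplied = 9.4503 kW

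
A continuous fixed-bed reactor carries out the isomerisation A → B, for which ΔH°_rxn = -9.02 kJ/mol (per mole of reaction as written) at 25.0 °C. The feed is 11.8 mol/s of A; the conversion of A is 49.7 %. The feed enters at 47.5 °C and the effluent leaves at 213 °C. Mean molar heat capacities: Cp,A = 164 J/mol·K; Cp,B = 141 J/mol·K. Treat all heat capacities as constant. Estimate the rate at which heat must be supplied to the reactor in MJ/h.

Q_in = 871 MJ/h

Extent of reaction ξ = 0.497 × 11.8 = 5.8646 mol/s
Reaction term: ξ·ΔH°_rxn = 5.8646 × -9.02 = -52.899 kJ/s
Sensible, feed 47.5→25 °C: -43.542 kJ/s
Outlet flows (mol/s): A 5.9354, B 5.8646
Sensible, products 25→213 °C: 338.46 kJ/s
Q = ΔH = 242.02 kJ/s = 242.02 kW
Heat supplied = 871.27 MJ/h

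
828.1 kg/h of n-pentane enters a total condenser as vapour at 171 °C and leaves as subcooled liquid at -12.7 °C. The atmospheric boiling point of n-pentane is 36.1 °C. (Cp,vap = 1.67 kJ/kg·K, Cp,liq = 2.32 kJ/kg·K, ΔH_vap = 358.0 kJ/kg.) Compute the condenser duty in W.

vapour 171→36.1 °C: -225.28 kJ/kg
condensation at 36.1 °C: -358 kJ/kg
liquid 36.1→-12.7 °C: -113.22 kJ/kg
Δh = -225.28 + -358 + -113.22 = -696.5 kJ/kg
Q = ṁ·Δh = 828.1 kg/h × -696.5 kJ/kg = -576770 kJ/h
|Q| = 160.21 kW = 160210 W

Q_c = 160000 W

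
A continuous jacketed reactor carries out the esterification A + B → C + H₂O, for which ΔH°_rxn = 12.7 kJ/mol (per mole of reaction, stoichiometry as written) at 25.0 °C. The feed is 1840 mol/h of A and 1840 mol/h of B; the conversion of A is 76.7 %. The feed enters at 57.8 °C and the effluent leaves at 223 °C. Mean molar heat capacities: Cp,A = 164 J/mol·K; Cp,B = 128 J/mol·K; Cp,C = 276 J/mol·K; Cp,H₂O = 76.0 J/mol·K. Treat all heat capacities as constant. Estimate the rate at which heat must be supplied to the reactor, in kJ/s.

Extent of reaction ξ = 0.767 × 1840 = 1411.3 mol/h
Reaction term: ξ·ΔH°_rxn = 1411.3 × 12.7 = 17923 kJ/h
Sensible, feed 57.8→25 °C: -17623 kJ/h
Outlet flows (mol/h): A 428.72, B 428.72, C 1411.3, H₂O 1411.3
Sensible, products 25→223 °C: 123150 kJ/h
Q = ΔH = 123450 kJ/h = 34.291 kW
Heat supplied = 34.291 kJ/s

Q_in = 34.3 kJ/s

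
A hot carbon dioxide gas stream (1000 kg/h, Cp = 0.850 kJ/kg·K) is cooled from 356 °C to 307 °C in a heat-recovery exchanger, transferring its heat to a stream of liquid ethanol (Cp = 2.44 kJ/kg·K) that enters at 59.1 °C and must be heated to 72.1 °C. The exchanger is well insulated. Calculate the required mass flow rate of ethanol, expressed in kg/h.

Heat released by hot stream: Q = 1000 × 0.850 × (356 − 307) = 41650 kJ/h
Energy balance on cold side (adiabatic exchanger): Q = ṁ_c·Cp_c·(T_c,out − T_c,in)
ṁ_c = 41650 / [2.44 × (72.1 − 59.1)] = 1313.1 kg/h

ṁ_c = 1310 kg/h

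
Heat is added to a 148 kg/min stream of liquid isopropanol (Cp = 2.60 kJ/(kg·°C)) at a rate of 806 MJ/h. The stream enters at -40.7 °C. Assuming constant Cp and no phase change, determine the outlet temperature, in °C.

Q = 806 MJ/h = 13433 kJ/min
ΔT = Q/(ṁ·Cp) = 13433/(148×2.60) = 34.91 K
T_out = -40.7 + 34.91 = -5.7901 °C

T_out = -5.79 °C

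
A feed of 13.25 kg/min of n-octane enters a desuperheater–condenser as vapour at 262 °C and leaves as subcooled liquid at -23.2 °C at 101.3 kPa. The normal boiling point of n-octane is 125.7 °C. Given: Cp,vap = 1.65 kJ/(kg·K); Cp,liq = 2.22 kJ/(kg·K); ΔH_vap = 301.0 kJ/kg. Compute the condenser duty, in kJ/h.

vapour 262→125.7 °C: -224.9 kJ/kg
condensation at 125.7 °C: -301 kJ/kg
liquid 125.7→-23.2 °C: -330.56 kJ/kg
Δh = -224.9 + -301 + -330.56 = -856.45 kJ/kg
Q = ṁ·Δh = 13.25 kg/min × -856.45 kJ/kg = -11348 kJ/min
|Q| = 189.13 kW = 680880 kJ/h

Q_c = 681000 kJ/h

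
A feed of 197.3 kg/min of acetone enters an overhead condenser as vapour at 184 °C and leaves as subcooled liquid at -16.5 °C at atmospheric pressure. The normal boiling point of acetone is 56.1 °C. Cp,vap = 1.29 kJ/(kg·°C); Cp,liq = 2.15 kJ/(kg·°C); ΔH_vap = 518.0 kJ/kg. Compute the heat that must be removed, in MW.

Q_c = 2.76 MW

vapour 184→56.1 °C: -164.99 kJ/kg
condensation at 56.1 °C: -518 kJ/kg
liquid 56.1→-16.5 °C: -156.09 kJ/kg
Δh = -164.99 + -518 + -156.09 = -839.08 kJ/kg
Q = ṁ·Δh = 197.3 kg/min × -839.08 kJ/kg = -165550 kJ/min
|Q| = 2759.2 kW = 2.7592 MW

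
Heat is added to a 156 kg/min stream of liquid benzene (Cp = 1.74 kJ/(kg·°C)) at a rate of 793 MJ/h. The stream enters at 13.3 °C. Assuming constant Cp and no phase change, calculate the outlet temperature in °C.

T_out = 62.0 °C

Q = 793 MJ/h = 13217 kJ/min
ΔT = Q/(ṁ·Cp) = 13217/(156×1.74) = 48.691 K
T_out = 13.3 + 48.691 = 61.991 °C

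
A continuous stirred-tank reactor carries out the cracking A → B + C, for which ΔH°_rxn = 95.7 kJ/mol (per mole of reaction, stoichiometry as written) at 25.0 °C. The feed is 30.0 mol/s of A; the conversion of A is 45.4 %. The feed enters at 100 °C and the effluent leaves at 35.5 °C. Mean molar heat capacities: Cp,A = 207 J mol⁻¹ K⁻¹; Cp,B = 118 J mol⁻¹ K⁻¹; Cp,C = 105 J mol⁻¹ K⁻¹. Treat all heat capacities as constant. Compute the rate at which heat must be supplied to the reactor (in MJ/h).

Q_in = 3260 MJ/h

Extent of reaction ξ = 0.454 × 30.0 = 13.62 mol/s
Reaction term: ξ·ΔH°_rxn = 13.62 × 95.7 = 1303.4 kJ/s
Sensible, feed 100→25 °C: -465.75 kJ/s
Outlet flows (mol/s): A 16.38, B 13.62, C 13.62
Sensible, products 25→35.5 °C: 67.493 kJ/s
Q = ΔH = 905.18 kJ/s = 905.18 kW
Heat supplied = 3258.6 MJ/h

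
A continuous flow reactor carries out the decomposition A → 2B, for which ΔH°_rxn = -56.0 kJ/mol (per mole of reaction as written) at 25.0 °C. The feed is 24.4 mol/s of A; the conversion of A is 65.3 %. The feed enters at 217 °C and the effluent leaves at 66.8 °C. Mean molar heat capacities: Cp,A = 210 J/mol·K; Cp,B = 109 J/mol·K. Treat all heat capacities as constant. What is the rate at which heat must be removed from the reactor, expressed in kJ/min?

Q_out = 99400 kJ/min

Extent of reaction ξ = 0.653 × 24.4 = 15.933 mol/s
Reaction term: ξ·ΔH°_rxn = 15.933 × -56.0 = -892.26 kJ/s
Sensible, feed 217→25 °C: -983.81 kJ/s
Outlet flows (mol/s): A 8.4668, B 31.866
Sensible, products 25→66.8 °C: 219.51 kJ/s
Q = ΔH = -1656.6 kJ/s = -1656.6 kW
Heat removed = 99393 kJ/min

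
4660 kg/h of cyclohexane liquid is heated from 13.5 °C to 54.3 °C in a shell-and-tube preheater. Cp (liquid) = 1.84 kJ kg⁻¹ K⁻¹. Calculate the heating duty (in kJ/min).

Q = 5830 kJ/min

Q = ṁ·Cp·ΔT = 4660 × 1.84 × (54.3 − 13.5) = 349840 kJ/h
Converting: 349840 / 3600 s = 97.177 kW
Heating duty = 5830.6 kJ/min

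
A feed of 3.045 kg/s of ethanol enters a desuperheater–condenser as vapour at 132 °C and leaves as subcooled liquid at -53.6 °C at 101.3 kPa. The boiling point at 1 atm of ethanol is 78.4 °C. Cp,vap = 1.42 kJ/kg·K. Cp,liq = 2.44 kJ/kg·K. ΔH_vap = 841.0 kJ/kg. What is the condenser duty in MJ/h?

vapour 132→78.4 °C: -76.112 kJ/kg
condensation at 78.4 °C: -841 kJ/kg
liquid 78.4→-53.6 °C: -322.08 kJ/kg
Δh = -76.112 + -841 + -322.08 = -1239.2 kJ/kg
Q = ṁ·Δh = 3.045 kg/s × -1239.2 kJ/kg = -3773.3 kJ/s
|Q| = 3773.3 kW = 13584 MJ/h

Q_c = 13600 MJ/h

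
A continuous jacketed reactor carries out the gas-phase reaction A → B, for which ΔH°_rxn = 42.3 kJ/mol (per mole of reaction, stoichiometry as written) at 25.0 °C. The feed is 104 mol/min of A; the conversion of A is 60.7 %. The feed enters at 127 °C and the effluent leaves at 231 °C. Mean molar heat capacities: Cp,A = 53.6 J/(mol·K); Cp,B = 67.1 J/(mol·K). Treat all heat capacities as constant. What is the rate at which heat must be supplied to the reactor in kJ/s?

Q_in = 57.1 kJ/s

Extent of reaction ξ = 0.607 × 104 = 63.128 mol/min
Reaction term: ξ·ΔH°_rxn = 63.128 × 42.3 = 2670.3 kJ/min
Sensible, feed 127→25 °C: -568.59 kJ/min
Outlet flows (mol/min): A 40.872, B 63.128
Sensible, products 25→231 °C: 1323.9 kJ/min
Q = ΔH = 3425.6 kJ/min = 57.094 kW
Heat supplied = 57.094 kJ/s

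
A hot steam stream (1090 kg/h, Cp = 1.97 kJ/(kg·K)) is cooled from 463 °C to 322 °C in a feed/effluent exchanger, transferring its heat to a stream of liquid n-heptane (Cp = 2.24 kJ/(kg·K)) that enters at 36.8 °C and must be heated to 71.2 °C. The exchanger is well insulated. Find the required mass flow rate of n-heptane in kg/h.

ṁ_c = 3930 kg/h

Heat released by hot stream: Q = 1090 × 1.97 × (463 − 322) = 302770 kJ/h
Energy balance on cold side (adiabatic exchanger): Q = ṁ_c·Cp_c·(T_c,out − T_c,in)
ṁ_c = 302770 / [2.24 × (71.2 − 36.8)] = 3929.2 kg/h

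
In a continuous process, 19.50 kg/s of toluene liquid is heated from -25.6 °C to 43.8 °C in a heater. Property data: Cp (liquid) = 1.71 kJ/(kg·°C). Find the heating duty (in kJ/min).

Q = 139000 kJ/min

Q = ṁ·Cp·ΔT = 19.50 × 1.71 × (43.8 − -25.6) = 2314.1 kJ/s
Heating duty = 138850 kJ/min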